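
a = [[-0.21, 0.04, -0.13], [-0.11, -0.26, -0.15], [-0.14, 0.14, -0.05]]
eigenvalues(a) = [0j, (-0.26+0.14j), (-0.26-0.14j)]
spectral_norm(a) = 0.35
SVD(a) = [[-0.55,  0.55,  -0.63], [-0.82,  -0.49,  0.29], [-0.15,  0.68,  0.72]] @ diag([0.348542430659411, 0.2915711571969539, 0.0021057827188229084]) @ [[0.65, 0.49, 0.58], [-0.53, 0.84, -0.11], [-0.54, -0.24, 0.81]]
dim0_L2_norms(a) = [0.28, 0.3, 0.2]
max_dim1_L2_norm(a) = 0.32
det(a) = 0.00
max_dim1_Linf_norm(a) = 0.26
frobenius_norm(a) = 0.45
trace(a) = -0.52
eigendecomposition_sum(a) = [[-0j, -0.00+0.00j, -0.00-0.00j],[-0j, -0.00+0.00j, (-0-0j)],[-0.00+0.00j, 0.00+0.00j, 0.00+0.00j]] + [[(-0.11-0.01j), 0.02+0.10j, (-0.06+0.02j)], [(-0.06-0.16j), (-0.13+0.09j), (-0.07-0.08j)], [(-0.07+0.06j), (0.07+0.05j), -0.03+0.05j]] + [[-0.11+0.01j, (0.02-0.1j), (-0.06-0.02j)],  [-0.06+0.16j, -0.13-0.09j, (-0.07+0.08j)],  [(-0.07-0.06j), (0.07-0.05j), (-0.03-0.05j)]]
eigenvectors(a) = [[(-0.54+0j), (-0.2+0.44j), (-0.2-0.44j)], [(-0.24+0j), -0.78+0.00j, (-0.78-0j)], [(0.81+0j), 0.14+0.38j, 0.14-0.38j]]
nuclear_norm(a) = 0.64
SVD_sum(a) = [[-0.13, -0.09, -0.11], [-0.19, -0.14, -0.17], [-0.03, -0.03, -0.03]] + [[-0.09, 0.13, -0.02], [0.08, -0.12, 0.02], [-0.11, 0.17, -0.02]] + [[0.0, 0.0, -0.0], [-0.00, -0.00, 0.0], [-0.0, -0.0, 0.00]]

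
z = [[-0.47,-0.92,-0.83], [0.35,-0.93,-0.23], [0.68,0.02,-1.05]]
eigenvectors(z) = [[(-0.77+0j), -0.77-0.00j, 0.29+0.00j], [(-0.17+0.24j), -0.17-0.24j, (-0.58+0j)], [-0.14+0.55j, -0.14-0.55j, 0.76+0.00j]]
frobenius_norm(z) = 2.09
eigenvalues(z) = [(-0.82+0.89j), (-0.82-0.89j), (-0.8+0j)]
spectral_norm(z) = 1.66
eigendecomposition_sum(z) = [[-0.22+0.59j,-0.58-0.29j,(-0.36-0.44j)], [0.14+0.20j,(-0.22+0.12j),-0.22+0.02j], [0.39+0.26j,(-0.31+0.37j),-0.38+0.18j]] + [[-0.22-0.59j, (-0.58+0.29j), -0.36+0.44j], [0.14-0.20j, -0.22-0.12j, (-0.22-0.02j)], [0.39-0.26j, (-0.31-0.37j), -0.38-0.18j]] + [[-0.04-0.00j, 0.24+0.00j, (-0.11-0j)], [(0.07+0j), -0.49-0.00j, 0.22+0.00j], [-0.09-0.00j, 0.64+0.00j, -0.28-0.00j]]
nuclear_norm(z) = 3.40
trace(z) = -2.45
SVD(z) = [[0.70, 0.48, -0.53], [0.50, 0.2, 0.84], [0.51, -0.86, -0.1]] @ diag([1.6616091123387948, 1.078256581644921, 0.661980288174876]) @ [[0.11, -0.66, -0.74], [-0.68, -0.59, 0.43], [0.72, -0.46, 0.52]]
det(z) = -1.19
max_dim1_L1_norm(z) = 2.22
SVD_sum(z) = [[0.13, -0.78, -0.87], [0.09, -0.55, -0.61], [0.09, -0.56, -0.62]] + [[-0.35, -0.3, 0.22], [-0.15, -0.13, 0.09], [0.63, 0.55, -0.39]] + [[-0.25, 0.16, -0.18], [0.4, -0.26, 0.29], [-0.05, 0.03, -0.03]]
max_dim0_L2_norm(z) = 1.36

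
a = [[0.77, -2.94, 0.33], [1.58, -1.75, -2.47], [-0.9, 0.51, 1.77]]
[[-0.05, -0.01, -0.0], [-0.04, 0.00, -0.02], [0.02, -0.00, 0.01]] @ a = [[-0.05, 0.16, 0.01], [-0.01, 0.11, -0.05], [0.01, -0.05, 0.02]]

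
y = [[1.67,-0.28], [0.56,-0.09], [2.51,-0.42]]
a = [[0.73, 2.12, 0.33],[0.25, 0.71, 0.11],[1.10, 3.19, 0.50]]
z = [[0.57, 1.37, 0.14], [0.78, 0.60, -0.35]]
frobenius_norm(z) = 1.82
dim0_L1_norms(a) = [2.08, 6.02, 0.94]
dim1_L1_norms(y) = [1.95, 0.65, 2.93]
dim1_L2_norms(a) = [2.27, 0.76, 3.41]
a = y @ z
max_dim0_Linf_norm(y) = 2.51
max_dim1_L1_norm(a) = 4.79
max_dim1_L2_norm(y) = 2.54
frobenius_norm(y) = 3.11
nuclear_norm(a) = 4.17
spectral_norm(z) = 1.73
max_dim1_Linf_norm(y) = 2.51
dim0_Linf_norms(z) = [0.78, 1.37, 0.35]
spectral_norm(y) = 3.11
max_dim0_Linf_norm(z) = 1.37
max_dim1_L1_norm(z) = 2.08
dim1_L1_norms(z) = [2.08, 1.73]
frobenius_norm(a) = 4.17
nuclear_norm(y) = 3.11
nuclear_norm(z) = 2.29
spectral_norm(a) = 4.17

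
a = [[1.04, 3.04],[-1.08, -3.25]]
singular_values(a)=[4.7, 0.02]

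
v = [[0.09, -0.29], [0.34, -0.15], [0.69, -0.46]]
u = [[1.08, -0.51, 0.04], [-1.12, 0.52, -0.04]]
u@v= [[-0.05, -0.26], [0.05, 0.27]]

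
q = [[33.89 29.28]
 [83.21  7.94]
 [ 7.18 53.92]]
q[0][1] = 29.28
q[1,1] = 7.94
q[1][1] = 7.94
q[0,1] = 29.28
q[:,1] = [29.28, 7.94, 53.92]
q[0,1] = 29.28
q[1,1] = 7.94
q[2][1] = 53.92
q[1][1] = 7.94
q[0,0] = 33.89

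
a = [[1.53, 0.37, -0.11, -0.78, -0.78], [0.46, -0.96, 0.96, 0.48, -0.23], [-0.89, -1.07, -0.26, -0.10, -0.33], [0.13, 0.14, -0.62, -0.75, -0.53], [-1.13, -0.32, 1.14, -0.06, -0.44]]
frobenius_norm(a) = 3.51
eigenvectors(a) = [[(-0.77+0j),(-0.01+0.02j),(-0.01-0.02j),0.07+0.00j,(0.36+0j)], [-0.10+0.00j,0.60+0.00j,0.60-0.00j,-0.25+0.00j,-0.61+0.00j], [(0.29+0j),(0.27+0.51j),0.27-0.51j,0.22+0.00j,-0.13+0.00j], [-0.21+0.00j,-0.15+0.26j,-0.15-0.26j,(-0.68+0j),0.48+0.00j], [(0.52+0j),(0.39-0.25j),(0.39+0.25j),(0.66+0j),(0.5+0j)]]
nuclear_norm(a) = 6.68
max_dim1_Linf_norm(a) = 1.53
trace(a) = -0.88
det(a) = -0.01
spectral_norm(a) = 2.52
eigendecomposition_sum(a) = [[(1.66-0j), 0.28+0.00j, -0.09-0.00j, -0.42+0.00j, (-0.47+0j)], [(0.22-0j), 0.04+0.00j, -0.01-0.00j, (-0.06+0j), -0.06+0.00j], [-0.63+0.00j, -0.10-0.00j, 0.03+0.00j, (0.16-0j), 0.18-0.00j], [0.46-0.00j, (0.08+0j), (-0.02-0j), -0.12+0.00j, -0.13+0.00j], [-1.14+0.00j, (-0.19-0j), 0.06+0.00j, (0.29-0j), 0.32-0.00j]] + [[(-0.01-0j), -0.00-0.02j, (-0.03+0.01j), (-0.01-0.01j), (-0-0.02j)], [0.02+0.18j, -0.41+0.32j, (0.51+0.43j), (-0.03+0.21j), (-0.35+0.17j)], [-0.15+0.10j, -0.46-0.21j, -0.14+0.64j, (-0.19+0.07j), -0.31-0.22j], [-0.08-0.04j, (-0.04-0.26j), -0.32+0.12j, -0.09-0.06j, (0.01-0.2j)], [0.09+0.11j, (-0.14+0.38j), 0.52+0.07j, (0.07+0.15j), -0.16+0.26j]] + [[-0.01+0.00j,  -0.00+0.02j,  -0.03-0.01j,  -0.01+0.01j,  (-0+0.02j)], [0.02-0.18j,  (-0.41-0.32j),  (0.51-0.43j),  (-0.03-0.21j),  (-0.35-0.17j)], [(-0.15-0.1j),  -0.46+0.21j,  (-0.14-0.64j),  -0.19-0.07j,  -0.31+0.22j], [-0.08+0.04j,  (-0.04+0.26j),  (-0.32-0.12j),  -0.09+0.06j,  (0.01+0.2j)], [(0.09-0.11j),  -0.14-0.38j,  0.52-0.07j,  0.07-0.15j,  (-0.16-0.26j)]] + [[0.00+0.00j, -0.00+0.00j, 0.00+0.00j, (-0+0j), -0j],[-0.00-0.00j, 0.00-0.00j, (-0-0j), 0.00-0.00j, (-0+0j)],[0j, (-0+0j), 0j, -0.00+0.00j, 0.00-0.00j],[(-0-0j), 0.00-0.00j, -0.00-0.00j, 0.00-0.00j, (-0+0j)],[0.00+0.00j, (-0+0j), 0j, -0.00+0.00j, 0.00-0.00j]] + [[(-0.12-0j), (0.1+0j), 0.03-0.00j, (-0.34+0j), -0.31-0.00j], [0.21+0.00j, -0.18-0.00j, (-0.05+0j), 0.59-0.00j, (0.54+0j)], [0.04+0.00j, (-0.04-0j), -0.01+0.00j, 0.13-0.00j, 0.12+0.00j], [(-0.16-0j), (0.14+0j), (0.04-0j), -0.46+0.00j, (-0.42-0j)], [(-0.17-0j), (0.15+0j), (0.04-0j), (-0.48+0j), (-0.44-0j)]]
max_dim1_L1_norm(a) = 3.57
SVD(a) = [[-0.66, -0.48, 0.36, 0.14, 0.42], [0.22, -0.81, -0.10, -0.38, -0.37], [0.39, 0.11, 0.63, -0.55, 0.37], [-0.27, 0.18, 0.60, 0.04, -0.73], [0.54, -0.25, 0.32, 0.73, 0.04]] @ diag([2.5176719721090213, 1.6750395683904156, 1.4220127504269533, 1.0687130725825835, 0.001546382032143926]) @ [[-0.76, -0.43, 0.39, 0.3, 0.09], [-0.54, 0.35, -0.69, -0.08, 0.33], [-0.24, -0.33, -0.21, -0.6, -0.65], [-0.27, 0.72, 0.54, -0.29, -0.17], [0.07, -0.25, 0.21, -0.68, 0.66]]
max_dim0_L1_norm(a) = 4.14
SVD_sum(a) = [[1.26, 0.71, -0.64, -0.49, -0.16], [-0.42, -0.24, 0.21, 0.17, 0.05], [-0.73, -0.42, 0.37, 0.29, 0.09], [0.51, 0.29, -0.26, -0.20, -0.06], [-1.03, -0.59, 0.53, 0.41, 0.13]] + [[0.44, -0.28, 0.56, 0.07, -0.26], [0.73, -0.48, 0.93, 0.11, -0.44], [-0.10, 0.07, -0.13, -0.02, 0.06], [-0.16, 0.1, -0.2, -0.02, 0.10], [0.23, -0.15, 0.29, 0.04, -0.14]] + [[-0.12, -0.17, -0.11, -0.31, -0.33], [0.03, 0.05, 0.03, 0.08, 0.09], [-0.22, -0.29, -0.19, -0.54, -0.58], [-0.21, -0.28, -0.18, -0.52, -0.55], [-0.11, -0.15, -0.1, -0.28, -0.3]] + [[-0.04, 0.11, 0.08, -0.04, -0.03], [0.11, -0.29, -0.22, 0.12, 0.07], [0.16, -0.43, -0.32, 0.17, 0.1], [-0.01, 0.03, 0.02, -0.01, -0.01], [-0.21, 0.57, 0.42, -0.23, -0.13]] + [[0.00, -0.0, 0.0, -0.0, 0.00], [-0.0, 0.00, -0.0, 0.0, -0.00], [0.0, -0.0, 0.0, -0.00, 0.00], [-0.00, 0.0, -0.00, 0.0, -0.00], [0.0, -0.00, 0.0, -0.0, 0.00]]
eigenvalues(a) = [(1.94+0j), (-0.8+1.15j), (-0.8-1.15j), 0j, (-1.21+0j)]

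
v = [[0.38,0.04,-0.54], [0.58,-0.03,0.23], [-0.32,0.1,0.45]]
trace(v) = 0.80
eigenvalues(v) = [-0.26, 0.81, 0.25]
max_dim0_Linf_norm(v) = 0.58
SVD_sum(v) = [[0.47, -0.03, -0.43], [0.20, -0.01, -0.18], [-0.40, 0.03, 0.37]] + [[-0.1, 0.0, -0.11], [0.38, -0.02, 0.41], [0.08, -0.0, 0.08]] + [[0.00,0.07,-0.00],  [0.00,0.0,-0.00],  [0.00,0.08,-0.0]]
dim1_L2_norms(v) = [0.66, 0.62, 0.56]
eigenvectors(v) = [[0.27,-0.74,0.38], [-0.93,-0.36,0.91], [0.25,0.56,0.16]]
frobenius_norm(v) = 1.07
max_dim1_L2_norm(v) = 0.66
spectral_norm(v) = 0.89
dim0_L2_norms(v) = [0.76, 0.11, 0.74]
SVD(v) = [[-0.73, 0.24, 0.64], [-0.31, -0.95, 0.01], [0.61, -0.19, 0.77]] @ diag([0.8850828762800824, 0.5906767935750041, 0.10212359006482417]) @ [[-0.74, 0.05, 0.68], [-0.67, 0.03, -0.74], [0.06, 1.00, -0.01]]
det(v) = -0.05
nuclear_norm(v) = 1.58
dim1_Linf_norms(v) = [0.54, 0.58, 0.45]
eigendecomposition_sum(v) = [[-0.07,0.04,-0.06],[0.23,-0.13,0.22],[-0.06,0.04,-0.06]] + [[0.38, -0.05, -0.6], [0.18, -0.03, -0.29], [-0.29, 0.04, 0.46]] + [[0.07, 0.05, 0.13], [0.17, 0.13, 0.30], [0.03, 0.02, 0.05]]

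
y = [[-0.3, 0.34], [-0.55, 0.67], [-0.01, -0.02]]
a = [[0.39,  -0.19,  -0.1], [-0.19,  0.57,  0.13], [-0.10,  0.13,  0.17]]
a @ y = [[-0.01, 0.01], [-0.26, 0.31], [-0.04, 0.05]]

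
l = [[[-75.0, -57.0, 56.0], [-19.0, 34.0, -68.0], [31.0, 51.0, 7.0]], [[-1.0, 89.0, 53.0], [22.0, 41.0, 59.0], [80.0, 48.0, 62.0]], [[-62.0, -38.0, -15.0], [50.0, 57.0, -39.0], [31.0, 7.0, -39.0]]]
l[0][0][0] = -75.0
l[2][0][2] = -15.0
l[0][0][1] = -57.0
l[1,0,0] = -1.0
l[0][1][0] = -19.0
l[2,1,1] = 57.0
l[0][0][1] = -57.0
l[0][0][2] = 56.0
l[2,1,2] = -39.0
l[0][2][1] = 51.0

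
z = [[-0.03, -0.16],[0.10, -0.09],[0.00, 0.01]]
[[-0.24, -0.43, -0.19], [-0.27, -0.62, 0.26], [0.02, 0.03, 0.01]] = z@[[-1.17, -3.27, 3.18], [1.7, 3.29, 0.6]]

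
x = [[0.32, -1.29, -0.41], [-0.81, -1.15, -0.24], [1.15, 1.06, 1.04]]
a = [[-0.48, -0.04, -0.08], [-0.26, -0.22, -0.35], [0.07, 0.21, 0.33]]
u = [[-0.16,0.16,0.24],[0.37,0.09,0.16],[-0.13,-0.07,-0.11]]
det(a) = 0.00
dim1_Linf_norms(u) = [0.24, 0.37, 0.13]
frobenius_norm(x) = 2.74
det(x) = -1.22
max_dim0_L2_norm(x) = 2.03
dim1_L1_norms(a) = [0.6, 0.83, 0.61]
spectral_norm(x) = 2.49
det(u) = -0.00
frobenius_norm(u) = 0.56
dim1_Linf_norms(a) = [0.48, 0.35, 0.33]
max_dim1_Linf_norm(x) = 1.29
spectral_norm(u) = 0.45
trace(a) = -0.37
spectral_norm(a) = 0.70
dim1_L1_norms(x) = [2.02, 2.2, 3.25]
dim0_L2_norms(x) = [1.44, 2.03, 1.14]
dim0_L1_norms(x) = [2.28, 3.5, 1.69]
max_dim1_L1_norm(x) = 3.25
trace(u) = -0.18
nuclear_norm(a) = 1.08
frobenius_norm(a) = 0.80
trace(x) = 0.21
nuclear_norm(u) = 0.79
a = x @ u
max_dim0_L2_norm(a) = 0.55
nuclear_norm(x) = 4.00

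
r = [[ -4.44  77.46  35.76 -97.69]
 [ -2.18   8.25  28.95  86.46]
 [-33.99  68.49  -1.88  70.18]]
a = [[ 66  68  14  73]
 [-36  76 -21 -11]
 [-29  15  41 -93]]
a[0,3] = 73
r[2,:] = [-33.99, 68.49, -1.88, 70.18]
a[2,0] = -29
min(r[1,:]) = -2.18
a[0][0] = 66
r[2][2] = -1.88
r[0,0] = -4.44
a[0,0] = 66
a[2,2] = 41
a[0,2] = 14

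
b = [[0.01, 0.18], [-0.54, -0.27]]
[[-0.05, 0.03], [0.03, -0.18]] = b @ [[0.09, 0.25], [-0.3, 0.16]]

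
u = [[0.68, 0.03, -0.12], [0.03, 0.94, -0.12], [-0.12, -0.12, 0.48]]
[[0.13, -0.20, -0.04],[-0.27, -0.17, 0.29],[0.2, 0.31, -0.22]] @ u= [[0.09, -0.18, -0.01], [-0.22, -0.20, 0.19], [0.17, 0.32, -0.17]]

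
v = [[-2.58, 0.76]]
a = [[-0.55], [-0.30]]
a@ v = [[1.42, -0.42],[0.77, -0.23]]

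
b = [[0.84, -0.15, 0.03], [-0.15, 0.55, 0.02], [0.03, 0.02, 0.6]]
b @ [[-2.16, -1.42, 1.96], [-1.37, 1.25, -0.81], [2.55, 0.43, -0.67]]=[[-1.53, -1.37, 1.75], [-0.38, 0.91, -0.75], [1.44, 0.24, -0.36]]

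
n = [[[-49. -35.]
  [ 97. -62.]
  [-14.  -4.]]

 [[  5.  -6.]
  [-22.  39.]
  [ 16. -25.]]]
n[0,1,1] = -62.0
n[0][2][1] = -4.0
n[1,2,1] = -25.0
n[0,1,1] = -62.0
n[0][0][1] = -35.0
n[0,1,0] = 97.0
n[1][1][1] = 39.0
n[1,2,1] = -25.0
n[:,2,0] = [-14.0, 16.0]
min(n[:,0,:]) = -49.0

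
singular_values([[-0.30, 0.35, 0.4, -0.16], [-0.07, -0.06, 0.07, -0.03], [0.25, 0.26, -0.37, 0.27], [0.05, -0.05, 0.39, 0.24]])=[0.77, 0.44, 0.42, 0.03]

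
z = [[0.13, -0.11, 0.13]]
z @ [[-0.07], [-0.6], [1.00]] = [[0.19]]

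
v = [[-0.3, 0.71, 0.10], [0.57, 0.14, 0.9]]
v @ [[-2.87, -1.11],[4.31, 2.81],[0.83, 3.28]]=[[4.00,2.66], [-0.29,2.71]]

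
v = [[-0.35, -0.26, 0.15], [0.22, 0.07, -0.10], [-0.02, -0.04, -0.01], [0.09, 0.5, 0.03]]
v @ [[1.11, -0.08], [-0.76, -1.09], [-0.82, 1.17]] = [[-0.31,0.49], [0.27,-0.21], [0.02,0.03], [-0.3,-0.52]]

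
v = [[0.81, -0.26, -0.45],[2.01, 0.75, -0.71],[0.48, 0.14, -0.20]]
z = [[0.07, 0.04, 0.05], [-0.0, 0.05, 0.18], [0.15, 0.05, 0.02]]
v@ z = [[-0.01, -0.0, -0.02], [0.03, 0.08, 0.22], [0.0, 0.02, 0.05]]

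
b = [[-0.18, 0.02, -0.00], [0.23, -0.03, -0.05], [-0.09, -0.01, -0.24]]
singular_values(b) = [0.31, 0.24, 0.0]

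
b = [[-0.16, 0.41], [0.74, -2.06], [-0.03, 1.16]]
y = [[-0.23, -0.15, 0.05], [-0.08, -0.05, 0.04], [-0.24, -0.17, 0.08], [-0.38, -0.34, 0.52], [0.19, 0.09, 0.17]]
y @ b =[[-0.08, 0.27], [-0.03, 0.12], [-0.09, 0.34], [-0.21, 1.15], [0.03, 0.09]]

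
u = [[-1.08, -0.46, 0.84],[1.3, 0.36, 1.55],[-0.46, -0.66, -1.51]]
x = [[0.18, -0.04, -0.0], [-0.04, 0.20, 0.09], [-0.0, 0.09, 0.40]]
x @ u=[[-0.25,-0.10,0.09], [0.26,0.03,0.14], [-0.07,-0.23,-0.46]]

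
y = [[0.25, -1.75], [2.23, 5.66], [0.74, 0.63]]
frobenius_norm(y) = 6.41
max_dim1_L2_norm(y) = 6.08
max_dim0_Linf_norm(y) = 5.66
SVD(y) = [[0.25, 0.86],[-0.96, 0.15],[-0.13, 0.49]] @ diag([6.334642682997234, 0.9748343852930063]) @ [[-0.34,-0.94],[0.94,-0.34]]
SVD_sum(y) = [[-0.54,-1.46], [2.09,5.71], [0.29,0.79]] + [[0.79, -0.29], [0.14, -0.05], [0.45, -0.16]]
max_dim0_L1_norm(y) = 8.04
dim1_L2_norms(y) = [1.77, 6.08, 0.97]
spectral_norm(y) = 6.33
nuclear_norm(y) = 7.31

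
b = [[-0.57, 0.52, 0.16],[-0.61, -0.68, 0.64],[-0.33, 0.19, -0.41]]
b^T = [[-0.57, -0.61, -0.33],[0.52, -0.68, 0.19],[0.16, 0.64, -0.41]]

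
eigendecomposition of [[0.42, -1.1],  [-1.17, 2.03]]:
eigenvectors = [[-0.88, 0.45],  [-0.47, -0.89]]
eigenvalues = [-0.17, 2.62]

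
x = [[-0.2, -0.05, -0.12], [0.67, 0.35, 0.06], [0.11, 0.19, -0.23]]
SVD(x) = [[-0.25, -0.42, -0.87], [0.94, 0.10, -0.32], [0.22, -0.9, 0.37]] @ diag([0.8046038090258786, 0.2925935156037031, 0.0013210328206717296]) @ [[0.88, 0.48, 0.05], [0.17, -0.4, 0.9], [-0.45, 0.78, 0.43]]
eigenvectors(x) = [[-0.20, 0.44, 0.49], [0.92, -0.79, -0.56], [0.34, -0.43, 0.67]]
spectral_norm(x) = 0.80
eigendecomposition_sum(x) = [[-0.13, -0.09, 0.02], [0.60, 0.39, -0.11], [0.22, 0.14, -0.04]] + [[0.01, 0.00, -0.0], [-0.01, -0.00, 0.0], [-0.01, -0.00, 0.00]] + [[-0.07, 0.04, -0.14],[0.08, -0.04, 0.16],[-0.10, 0.05, -0.19]]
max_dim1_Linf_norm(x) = 0.67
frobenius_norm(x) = 0.86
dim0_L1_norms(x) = [0.98, 0.59, 0.41]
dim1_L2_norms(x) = [0.24, 0.76, 0.32]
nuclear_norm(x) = 1.10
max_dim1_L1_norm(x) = 1.08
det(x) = -0.00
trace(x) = -0.08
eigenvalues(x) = [0.22, 0.0, -0.31]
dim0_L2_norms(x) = [0.71, 0.4, 0.27]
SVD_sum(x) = [[-0.18, -0.1, -0.01], [0.66, 0.36, 0.03], [0.16, 0.08, 0.01]] + [[-0.02, 0.05, -0.11], [0.00, -0.01, 0.03], [-0.04, 0.11, -0.24]] + [[0.00, -0.0, -0.00], [0.00, -0.0, -0.0], [-0.00, 0.00, 0.00]]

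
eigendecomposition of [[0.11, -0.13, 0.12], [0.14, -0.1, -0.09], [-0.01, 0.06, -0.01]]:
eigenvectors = [[-0.81+0.00j,0.29+0.51j,0.29-0.51j], [(-0.51+0j),0.75+0.00j,0.75-0.00j], [(-0.29+0j),(-0.1-0.3j),-0.10+0.30j]]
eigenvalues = [(0.07+0j), (-0.03+0.13j), (-0.03-0.13j)]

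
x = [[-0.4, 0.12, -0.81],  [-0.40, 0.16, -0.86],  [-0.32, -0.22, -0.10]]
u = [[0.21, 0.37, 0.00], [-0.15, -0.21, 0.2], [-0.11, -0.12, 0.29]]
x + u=[[-0.19, 0.49, -0.81],[-0.55, -0.05, -0.66],[-0.43, -0.34, 0.19]]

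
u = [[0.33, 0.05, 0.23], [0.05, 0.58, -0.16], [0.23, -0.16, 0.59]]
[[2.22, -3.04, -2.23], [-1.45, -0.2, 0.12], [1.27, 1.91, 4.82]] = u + [[1.89, -3.09, -2.46], [-1.50, -0.78, 0.28], [1.04, 2.07, 4.23]]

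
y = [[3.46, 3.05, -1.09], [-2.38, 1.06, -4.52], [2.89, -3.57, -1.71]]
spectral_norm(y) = 5.39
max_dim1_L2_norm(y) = 5.22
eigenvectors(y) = [[-0.68+0.00j,(-0.68-0j),-0.11+0.00j], [(-0.08-0.6j),(-0.08+0.6j),0.58+0.00j], [(-0.04+0.42j),(-0.04-0.42j),0.80+0.00j]]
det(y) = -120.28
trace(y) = 2.81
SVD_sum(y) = [[0.33,  -0.22,  0.25], [-3.25,  2.12,  -2.44], [1.98,  -1.29,  1.48]] + [[2.31, 0.53, -2.62],[1.28, 0.29, -1.45],[1.72, 0.39, -1.95]] + [[0.82, 2.74, 1.28], [-0.40, -1.35, -0.63], [-0.8, -2.68, -1.25]]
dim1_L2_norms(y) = [4.74, 5.22, 4.9]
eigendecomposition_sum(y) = [[1.76+1.77j, 1.38-1.29j, (-0.76+1.18j)], [-1.36+1.78j, (1.31+1.07j), -1.14-0.53j], [(1.21-0.98j), -0.71-0.94j, (0.68+0.55j)]] + [[(1.76-1.77j), 1.38+1.29j, -0.76-1.18j], [-1.36-1.78j, (1.31-1.07j), -1.14+0.53j], [(1.21+0.98j), (-0.71+0.94j), (0.68-0.55j)]] + [[(-0.06+0j), (0.3-0j), 0.42+0.00j], [0.34-0.00j, -1.56+0.00j, (-2.24-0j)], [0.46-0.00j, -2.15+0.00j, (-3.08-0j)]]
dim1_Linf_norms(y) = [3.46, 4.52, 3.57]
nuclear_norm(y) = 14.84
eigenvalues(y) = [(3.76+3.38j), (3.76-3.38j), (-4.7+0j)]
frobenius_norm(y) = 8.58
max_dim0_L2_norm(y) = 5.1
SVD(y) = [[-0.09, -0.73, -0.67], [0.85, -0.41, 0.33], [-0.52, -0.55, 0.66]] @ diag([5.386028464241514, 4.811023234449137, 4.641815681387055]) @ [[-0.71, 0.46, -0.53], [-0.65, -0.15, 0.74], [-0.26, -0.87, -0.41]]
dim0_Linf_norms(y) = [3.46, 3.57, 4.52]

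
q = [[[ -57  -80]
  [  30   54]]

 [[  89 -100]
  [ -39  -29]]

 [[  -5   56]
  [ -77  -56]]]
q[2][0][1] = 56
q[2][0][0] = -5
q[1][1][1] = -29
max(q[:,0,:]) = 89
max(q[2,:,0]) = -5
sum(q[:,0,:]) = -97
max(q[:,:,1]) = 56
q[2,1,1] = -56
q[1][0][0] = 89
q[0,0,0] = -57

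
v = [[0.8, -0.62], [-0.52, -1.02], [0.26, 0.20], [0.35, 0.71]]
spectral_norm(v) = 1.44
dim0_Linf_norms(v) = [0.8, 1.02]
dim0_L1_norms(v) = [1.93, 2.55]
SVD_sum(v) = [[-0.11, -0.31], [-0.37, -1.07], [0.09, 0.26], [0.25, 0.74]] + [[0.91, -0.31], [-0.15, 0.05], [0.17, -0.06], [0.1, -0.03]]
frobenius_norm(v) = 1.75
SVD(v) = [[-0.23, 0.96], [-0.79, -0.16], [0.19, 0.18], [0.54, 0.10]] @ diag([1.443277497189152, 0.9931515826435647]) @ [[0.32, 0.95], [0.95, -0.32]]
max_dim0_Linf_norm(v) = 1.02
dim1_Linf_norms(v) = [0.8, 1.02, 0.26, 0.71]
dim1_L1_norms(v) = [1.42, 1.54, 0.46, 1.06]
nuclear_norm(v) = 2.44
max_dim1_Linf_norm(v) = 1.02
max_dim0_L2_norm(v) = 1.4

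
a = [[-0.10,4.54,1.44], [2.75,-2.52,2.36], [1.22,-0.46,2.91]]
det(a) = -20.029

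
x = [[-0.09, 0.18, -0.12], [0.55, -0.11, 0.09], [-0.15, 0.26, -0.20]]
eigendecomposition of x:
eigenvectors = [[0.41, -0.37, -0.05], [-0.64, -0.83, 0.54], [0.64, -0.42, 0.84]]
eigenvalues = [-0.56, 0.18, -0.02]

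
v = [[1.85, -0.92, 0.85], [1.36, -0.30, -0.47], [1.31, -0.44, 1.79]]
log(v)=[[1.15, -1.07, 0.09], [2.15, -1.35, -1.21], [0.75, -0.03, 0.42]]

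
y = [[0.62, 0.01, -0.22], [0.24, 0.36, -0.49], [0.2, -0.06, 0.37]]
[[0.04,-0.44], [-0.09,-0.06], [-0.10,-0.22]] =y @ [[-0.05,-0.77], [-0.70,0.11], [-0.36,-0.17]]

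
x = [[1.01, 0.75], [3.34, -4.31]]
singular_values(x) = [5.45, 1.26]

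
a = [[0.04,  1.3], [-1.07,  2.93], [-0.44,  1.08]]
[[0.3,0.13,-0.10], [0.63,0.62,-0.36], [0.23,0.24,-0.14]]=a@[[0.04, -0.28, 0.12], [0.23, 0.11, -0.08]]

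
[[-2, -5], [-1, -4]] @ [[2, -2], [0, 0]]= [[-4, 4], [-2, 2]]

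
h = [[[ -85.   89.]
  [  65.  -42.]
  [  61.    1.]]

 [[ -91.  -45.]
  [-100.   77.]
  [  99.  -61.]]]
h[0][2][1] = 1.0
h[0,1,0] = 65.0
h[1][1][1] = 77.0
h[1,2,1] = -61.0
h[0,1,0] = 65.0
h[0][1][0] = 65.0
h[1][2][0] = 99.0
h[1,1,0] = -100.0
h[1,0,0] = -91.0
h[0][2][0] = 61.0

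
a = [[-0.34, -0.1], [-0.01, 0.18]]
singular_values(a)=[0.36, 0.17]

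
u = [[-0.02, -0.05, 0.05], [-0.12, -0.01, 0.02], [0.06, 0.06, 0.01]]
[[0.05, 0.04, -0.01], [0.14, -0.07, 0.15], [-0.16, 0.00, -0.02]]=u @ [[-1.2,0.66,-1.33], [-1.3,-0.70,0.9], [-0.69,0.33,0.14]]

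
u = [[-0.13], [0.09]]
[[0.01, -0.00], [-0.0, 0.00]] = u @ [[-0.05, 0.01]]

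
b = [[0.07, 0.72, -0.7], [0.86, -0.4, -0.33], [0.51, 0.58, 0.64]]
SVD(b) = [[0.90, -0.13, 0.41], [0.13, -0.83, -0.54], [0.42, 0.54, -0.73]] @ diag([1.0080640166035082, 1.0059624114392025, 0.9998732745706462]) @ [[0.38, 0.83, -0.4], [-0.45, 0.55, 0.71], [-0.81, 0.09, -0.58]]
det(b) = -1.01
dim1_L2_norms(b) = [1.01, 1.0, 1.0]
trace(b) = 0.31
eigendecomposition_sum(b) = [[-0.36-0.00j, 0.48-0.00j, -0.06+0.00j], [0.48+0.00j, -0.64+0.00j, (0.07-0j)], [-0.06-0.00j, (0.08-0j), (-0.01+0j)]] + [[0.21+0.24j, 0.12+0.21j, (-0.32+0.24j)], [(0.19+0.15j), 0.12+0.14j, -0.20+0.22j], [0.28-0.28j, (0.25-0.17j), (0.32+0.38j)]] + [[0.21-0.24j, 0.12-0.21j, (-0.32-0.24j)],[(0.19-0.15j), (0.12-0.14j), (-0.2-0.22j)],[0.28+0.28j, (0.25+0.17j), (0.32-0.38j)]]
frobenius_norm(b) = 1.74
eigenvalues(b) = [(-1+0j), (0.66+0.76j), (0.66-0.76j)]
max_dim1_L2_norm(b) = 1.01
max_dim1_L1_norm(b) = 1.73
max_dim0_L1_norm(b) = 1.7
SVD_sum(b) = [[0.35, 0.76, -0.37], [0.05, 0.11, -0.05], [0.16, 0.35, -0.17]] + [[0.06, -0.07, -0.09], [0.38, -0.46, -0.59], [-0.24, 0.3, 0.38]] + [[-0.33, 0.04, -0.24], [0.43, -0.05, 0.31], [0.59, -0.06, 0.43]]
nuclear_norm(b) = 3.01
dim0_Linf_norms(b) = [0.86, 0.72, 0.7]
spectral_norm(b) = 1.01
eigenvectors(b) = [[(-0.6+0j), 0.04-0.57j, (0.04+0.57j)], [(0.8+0j), (-0.05-0.42j), (-0.05+0.42j)], [-0.10+0.00j, (-0.7+0j), -0.70-0.00j]]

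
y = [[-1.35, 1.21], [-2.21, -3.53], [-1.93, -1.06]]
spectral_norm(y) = 4.61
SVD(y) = [[0.03, 0.88], [-0.90, -0.18], [-0.44, 0.44]] @ diag([4.612148045102505, 2.051387435385412]) @ [[0.6, 0.80], [-0.80, 0.6]]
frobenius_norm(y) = 5.05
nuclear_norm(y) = 6.66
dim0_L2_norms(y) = [3.23, 3.88]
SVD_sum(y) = [[0.09, 0.12], [-2.51, -3.31], [-1.21, -1.6]] + [[-1.44, 1.09],[0.3, -0.22],[-0.72, 0.54]]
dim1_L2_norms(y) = [1.81, 4.16, 2.2]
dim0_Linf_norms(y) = [2.21, 3.53]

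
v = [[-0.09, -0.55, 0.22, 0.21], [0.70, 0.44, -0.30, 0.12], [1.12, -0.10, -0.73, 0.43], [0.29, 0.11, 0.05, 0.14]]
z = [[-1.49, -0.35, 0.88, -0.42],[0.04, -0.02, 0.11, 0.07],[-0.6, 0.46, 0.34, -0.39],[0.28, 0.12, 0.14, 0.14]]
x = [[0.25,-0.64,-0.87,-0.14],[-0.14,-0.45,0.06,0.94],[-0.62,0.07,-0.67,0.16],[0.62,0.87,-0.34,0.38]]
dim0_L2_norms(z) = [1.63, 0.59, 0.96, 0.59]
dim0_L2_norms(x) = [0.92, 1.17, 1.15, 1.04]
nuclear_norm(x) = 4.24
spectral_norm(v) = 1.63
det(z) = -0.00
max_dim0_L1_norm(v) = 2.2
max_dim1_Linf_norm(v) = 1.12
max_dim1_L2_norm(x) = 1.18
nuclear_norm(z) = 2.88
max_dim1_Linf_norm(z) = 1.49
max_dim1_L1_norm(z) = 3.14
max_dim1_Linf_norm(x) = 0.94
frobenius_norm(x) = 2.15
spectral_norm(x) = 1.29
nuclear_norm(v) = 2.67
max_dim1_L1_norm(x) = 2.21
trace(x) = -0.49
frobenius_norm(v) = 1.81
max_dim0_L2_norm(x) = 1.17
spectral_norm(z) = 1.96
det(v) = -0.00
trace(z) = -1.03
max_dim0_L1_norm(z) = 2.41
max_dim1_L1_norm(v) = 2.38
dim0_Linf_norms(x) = [0.62, 0.87, 0.87, 0.94]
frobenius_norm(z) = 2.07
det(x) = 1.18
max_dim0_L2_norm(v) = 1.36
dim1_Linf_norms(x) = [0.87, 0.94, 0.67, 0.87]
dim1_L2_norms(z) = [1.81, 0.14, 0.92, 0.36]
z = x @ v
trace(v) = -0.24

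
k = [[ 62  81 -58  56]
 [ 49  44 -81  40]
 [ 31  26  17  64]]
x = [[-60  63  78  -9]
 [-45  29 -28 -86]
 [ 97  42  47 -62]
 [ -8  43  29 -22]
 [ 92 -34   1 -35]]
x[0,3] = -9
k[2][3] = 64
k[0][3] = 56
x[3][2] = 29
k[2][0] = 31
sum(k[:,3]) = 160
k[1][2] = -81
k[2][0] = 31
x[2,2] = 47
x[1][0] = -45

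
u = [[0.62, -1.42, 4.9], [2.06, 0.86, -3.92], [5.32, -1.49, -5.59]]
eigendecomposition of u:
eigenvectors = [[0.37, -0.86, -0.55], [-0.42, 0.08, -0.79], [-0.83, -0.51, -0.27]]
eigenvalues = [-8.72, 3.65, 0.97]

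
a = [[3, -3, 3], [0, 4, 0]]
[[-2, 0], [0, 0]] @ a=[[-6, 6, -6], [0, 0, 0]]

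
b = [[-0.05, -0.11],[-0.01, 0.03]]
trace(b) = -0.02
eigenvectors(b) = [[-0.99,  0.77], [-0.11,  -0.64]]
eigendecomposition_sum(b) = [[-0.05, -0.07], [-0.01, -0.01]] + [[0.00, -0.04], [-0.00, 0.04]]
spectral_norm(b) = 0.12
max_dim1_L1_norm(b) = 0.16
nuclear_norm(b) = 0.14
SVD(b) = [[-0.98, 0.19], [0.19, 0.98]] @ diag([0.12310122064520765, 0.02112083037335194]) @ [[0.38, 0.92], [-0.92, 0.38]]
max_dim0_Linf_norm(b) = 0.11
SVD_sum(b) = [[-0.05, -0.11], [0.01, 0.02]] + [[-0.0, 0.0], [-0.02, 0.01]]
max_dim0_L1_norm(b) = 0.14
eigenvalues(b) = [-0.06, 0.04]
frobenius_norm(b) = 0.12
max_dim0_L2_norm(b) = 0.11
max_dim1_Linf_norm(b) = 0.11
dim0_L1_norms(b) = [0.06, 0.14]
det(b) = -0.00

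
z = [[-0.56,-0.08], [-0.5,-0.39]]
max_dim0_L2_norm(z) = 0.75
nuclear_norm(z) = 1.04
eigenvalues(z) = [-0.69, -0.26]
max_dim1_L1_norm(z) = 0.89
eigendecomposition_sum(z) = [[-0.48, -0.13], [-0.8, -0.21]] + [[-0.08, 0.05], [0.30, -0.18]]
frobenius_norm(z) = 0.85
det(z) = 0.18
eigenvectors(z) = [[-0.52, 0.26], [-0.86, -0.97]]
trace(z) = -0.95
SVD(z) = [[-0.66, -0.75], [-0.75, 0.66]] @ diag([0.8215508207083747, 0.21715029125791174]) @ [[0.91,  0.42], [0.42,  -0.91]]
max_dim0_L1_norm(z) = 1.06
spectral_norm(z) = 0.82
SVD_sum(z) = [[-0.49, -0.23],  [-0.56, -0.26]] + [[-0.07, 0.15], [0.06, -0.13]]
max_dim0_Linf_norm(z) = 0.56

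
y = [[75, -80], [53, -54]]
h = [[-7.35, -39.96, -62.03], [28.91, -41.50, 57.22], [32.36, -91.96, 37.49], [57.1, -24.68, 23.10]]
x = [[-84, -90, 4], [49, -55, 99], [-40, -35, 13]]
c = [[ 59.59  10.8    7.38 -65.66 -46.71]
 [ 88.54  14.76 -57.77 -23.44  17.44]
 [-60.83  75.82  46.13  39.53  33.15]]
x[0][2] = 4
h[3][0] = 57.1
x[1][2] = 99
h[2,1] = -91.96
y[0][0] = 75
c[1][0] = 88.54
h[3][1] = -24.68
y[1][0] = 53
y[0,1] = -80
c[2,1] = 75.82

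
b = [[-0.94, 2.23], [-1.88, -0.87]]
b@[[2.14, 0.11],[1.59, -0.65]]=[[1.53,-1.55], [-5.41,0.36]]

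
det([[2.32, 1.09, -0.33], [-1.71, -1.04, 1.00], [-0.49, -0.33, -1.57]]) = 1.075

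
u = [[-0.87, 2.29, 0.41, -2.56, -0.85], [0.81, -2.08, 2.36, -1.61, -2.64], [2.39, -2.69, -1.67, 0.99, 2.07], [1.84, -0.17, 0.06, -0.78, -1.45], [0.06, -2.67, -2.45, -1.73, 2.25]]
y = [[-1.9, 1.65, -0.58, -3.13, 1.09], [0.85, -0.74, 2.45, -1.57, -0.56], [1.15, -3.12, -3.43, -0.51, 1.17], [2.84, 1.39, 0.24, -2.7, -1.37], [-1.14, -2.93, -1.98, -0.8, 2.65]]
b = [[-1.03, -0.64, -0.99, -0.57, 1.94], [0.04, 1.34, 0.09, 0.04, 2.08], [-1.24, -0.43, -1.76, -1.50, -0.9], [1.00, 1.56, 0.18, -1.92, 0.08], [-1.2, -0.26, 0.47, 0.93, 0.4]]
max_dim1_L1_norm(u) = 9.81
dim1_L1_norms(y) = [8.35, 6.17, 9.38, 8.54, 9.5]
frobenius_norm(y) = 9.64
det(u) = -126.32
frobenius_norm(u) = 9.05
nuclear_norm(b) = 10.90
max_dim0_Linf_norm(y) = 3.43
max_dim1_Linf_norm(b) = 2.08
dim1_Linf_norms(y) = [3.13, 2.45, 3.43, 2.84, 2.93]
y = u + b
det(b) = 16.84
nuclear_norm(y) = 18.78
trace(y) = -6.12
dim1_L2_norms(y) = [4.2, 3.17, 4.94, 4.38, 4.63]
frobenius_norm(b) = 5.52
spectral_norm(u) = 6.54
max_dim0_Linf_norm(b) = 2.08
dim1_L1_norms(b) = [5.17, 3.59, 5.83, 4.74, 3.26]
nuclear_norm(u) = 17.41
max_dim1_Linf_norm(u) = 2.69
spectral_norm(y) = 6.76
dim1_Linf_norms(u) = [2.56, 2.64, 2.69, 1.84, 2.67]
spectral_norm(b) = 3.19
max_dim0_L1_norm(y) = 9.83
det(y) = 142.95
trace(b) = -2.97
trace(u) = -3.15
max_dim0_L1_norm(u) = 9.9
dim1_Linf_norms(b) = [1.94, 2.08, 1.76, 1.92, 1.2]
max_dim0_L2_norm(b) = 3.01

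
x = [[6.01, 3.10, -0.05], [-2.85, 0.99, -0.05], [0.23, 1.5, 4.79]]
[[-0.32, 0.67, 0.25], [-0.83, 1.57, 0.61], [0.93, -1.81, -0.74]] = x @ [[0.15, -0.28, -0.11], [-0.39, 0.75, 0.29], [0.31, -0.60, -0.24]]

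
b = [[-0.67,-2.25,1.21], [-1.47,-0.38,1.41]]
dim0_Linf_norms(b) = [1.47, 2.25, 1.41]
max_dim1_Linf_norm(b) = 2.25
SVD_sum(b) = [[-1.14, -1.7, 1.48], [-0.79, -1.18, 1.02]] + [[0.47, -0.55, -0.27], [-0.68, 0.8, 0.39]]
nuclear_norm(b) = 4.43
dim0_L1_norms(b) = [2.14, 2.63, 2.62]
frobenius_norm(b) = 3.36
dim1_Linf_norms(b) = [2.25, 1.47]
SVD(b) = [[-0.82, -0.57], [-0.57, 0.82]] @ diag([3.0701078351556643, 1.3576957982242552]) @ [[0.45, 0.67, -0.59], [-0.61, 0.71, 0.35]]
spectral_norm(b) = 3.07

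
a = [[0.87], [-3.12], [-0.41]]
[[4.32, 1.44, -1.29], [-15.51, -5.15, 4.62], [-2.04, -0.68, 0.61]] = a @ [[4.97,1.65,-1.48]]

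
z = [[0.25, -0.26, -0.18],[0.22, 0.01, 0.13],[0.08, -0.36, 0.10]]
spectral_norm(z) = 0.51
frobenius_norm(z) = 0.61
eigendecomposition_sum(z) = [[(0.13+0j),0.04+0.00j,(-0.12-0j)], [0.07+0.00j,(0.02+0j),(-0.06-0j)], [-0.10-0.00j,-0.03+0.00j,0.09+0.00j]] + [[(0.06+0.07j), (-0.15-0.01j), (-0.03+0.09j)], [0.08-0.06j, -0.01+0.16j, 0.10+0.03j], [0.09+0.05j, (-0.16+0.05j), 0.11j]] + [[0.06-0.07j, -0.15+0.01j, -0.03-0.09j],[0.08+0.06j, (-0.01-0.16j), (0.1-0.03j)],[0.09-0.05j, (-0.16-0.05j), 0.00-0.11j]]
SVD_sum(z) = [[0.20,-0.31,-0.03], [0.06,-0.09,-0.01], [0.18,-0.28,-0.02]] + [[0.04,0.04,-0.16],[-0.02,-0.02,0.05],[-0.04,-0.04,0.15]] + [[0.0, 0.00, 0.00], [0.18, 0.11, 0.08], [-0.06, -0.04, -0.03]]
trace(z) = 0.36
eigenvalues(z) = [(0.25+0j), (0.06+0.34j), (0.06-0.34j)]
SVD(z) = [[-0.72, -0.69, 0.03],[-0.20, 0.24, 0.95],[-0.66, 0.68, -0.32]] @ diag([0.508273599968972, 0.24159507170920788, 0.23914382471726983]) @ [[-0.55,0.83,0.07], [-0.27,-0.26,0.93], [0.79,0.49,0.36]]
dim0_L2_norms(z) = [0.34, 0.44, 0.24]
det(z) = 0.03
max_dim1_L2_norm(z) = 0.4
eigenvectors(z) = [[(-0.74+0j), 0.51+0.18j, 0.51-0.18j], [(-0.39+0j), (0.19-0.54j), 0.19+0.54j], [0.55+0.00j, 0.61+0.00j, 0.61-0.00j]]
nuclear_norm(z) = 0.99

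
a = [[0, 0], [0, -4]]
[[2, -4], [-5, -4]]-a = [[2, -4], [-5, 0]]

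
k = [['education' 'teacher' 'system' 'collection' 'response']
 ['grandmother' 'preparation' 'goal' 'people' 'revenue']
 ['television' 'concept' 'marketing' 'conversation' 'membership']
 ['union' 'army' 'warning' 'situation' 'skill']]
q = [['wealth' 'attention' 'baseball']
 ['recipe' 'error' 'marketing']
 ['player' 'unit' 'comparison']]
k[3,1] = 'army'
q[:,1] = ['attention', 'error', 'unit']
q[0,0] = 'wealth'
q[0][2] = 'baseball'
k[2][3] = 'conversation'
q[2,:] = ['player', 'unit', 'comparison']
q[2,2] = 'comparison'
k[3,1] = 'army'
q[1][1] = 'error'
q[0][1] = 'attention'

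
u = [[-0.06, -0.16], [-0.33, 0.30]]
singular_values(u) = [0.45, 0.16]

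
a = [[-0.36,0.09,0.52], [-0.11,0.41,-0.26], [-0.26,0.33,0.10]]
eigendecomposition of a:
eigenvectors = [[-0.78+0.00j, (-0.64+0j), (-0.64-0j)], [(-0.46+0j), -0.23-0.44j, (-0.23+0.44j)], [-0.43+0.00j, (-0.51-0.28j), -0.51+0.28j]]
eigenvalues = [(-0.02+0j), (0.09+0.29j), (0.09-0.29j)]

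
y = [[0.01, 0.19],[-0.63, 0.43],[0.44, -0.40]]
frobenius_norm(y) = 0.99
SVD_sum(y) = [[-0.09,0.07], [-0.6,0.47], [0.47,-0.37]] + [[0.10, 0.12], [-0.03, -0.04], [-0.03, -0.03]]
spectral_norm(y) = 0.97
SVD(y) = [[0.11, -0.92],[0.78, 0.32],[-0.61, 0.24]] @ diag([0.9710684688849608, 0.16919228332704225]) @ [[-0.78, 0.62], [-0.62, -0.78]]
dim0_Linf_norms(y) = [0.63, 0.43]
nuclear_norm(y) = 1.14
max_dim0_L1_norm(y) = 1.08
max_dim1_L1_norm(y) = 1.06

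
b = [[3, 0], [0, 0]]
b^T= [[3, 0], [0, 0]]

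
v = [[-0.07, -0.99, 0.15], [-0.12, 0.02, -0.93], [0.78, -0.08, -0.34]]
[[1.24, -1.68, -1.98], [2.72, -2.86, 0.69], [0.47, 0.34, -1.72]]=v @ [[-0.81, 1.89, -2.17], [-1.63, 2.0, 2.09], [-2.86, 2.87, -0.42]]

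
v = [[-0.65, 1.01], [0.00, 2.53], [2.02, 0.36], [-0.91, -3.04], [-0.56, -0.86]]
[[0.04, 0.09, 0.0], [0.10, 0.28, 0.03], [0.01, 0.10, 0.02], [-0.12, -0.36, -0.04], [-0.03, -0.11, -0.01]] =v@ [[0.0,0.03,0.01],  [0.04,0.11,0.01]]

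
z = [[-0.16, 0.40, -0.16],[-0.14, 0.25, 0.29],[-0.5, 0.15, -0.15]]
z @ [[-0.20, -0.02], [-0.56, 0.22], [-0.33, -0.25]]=[[-0.14, 0.13], [-0.21, -0.01], [0.07, 0.08]]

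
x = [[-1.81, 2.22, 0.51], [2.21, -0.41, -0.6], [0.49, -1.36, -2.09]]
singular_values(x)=[3.98, 1.78, 1.14]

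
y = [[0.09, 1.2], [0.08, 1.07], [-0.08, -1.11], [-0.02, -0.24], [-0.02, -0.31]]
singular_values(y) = [2.0, 0.0]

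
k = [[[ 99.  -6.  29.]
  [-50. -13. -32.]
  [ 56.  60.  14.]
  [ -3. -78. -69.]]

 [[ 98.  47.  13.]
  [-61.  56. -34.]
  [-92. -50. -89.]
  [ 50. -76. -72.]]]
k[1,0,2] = 13.0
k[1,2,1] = -50.0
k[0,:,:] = [[99.0, -6.0, 29.0], [-50.0, -13.0, -32.0], [56.0, 60.0, 14.0], [-3.0, -78.0, -69.0]]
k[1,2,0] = -92.0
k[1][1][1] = 56.0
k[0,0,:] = [99.0, -6.0, 29.0]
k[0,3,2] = -69.0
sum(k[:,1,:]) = -134.0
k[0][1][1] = -13.0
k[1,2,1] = -50.0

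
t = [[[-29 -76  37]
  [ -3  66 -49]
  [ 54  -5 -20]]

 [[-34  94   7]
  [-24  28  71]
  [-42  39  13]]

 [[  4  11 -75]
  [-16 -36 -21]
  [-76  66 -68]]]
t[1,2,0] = -42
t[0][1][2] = -49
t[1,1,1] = 28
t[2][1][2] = -21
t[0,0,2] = 37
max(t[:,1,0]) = -3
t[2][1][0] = -16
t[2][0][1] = 11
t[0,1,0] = -3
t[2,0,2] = -75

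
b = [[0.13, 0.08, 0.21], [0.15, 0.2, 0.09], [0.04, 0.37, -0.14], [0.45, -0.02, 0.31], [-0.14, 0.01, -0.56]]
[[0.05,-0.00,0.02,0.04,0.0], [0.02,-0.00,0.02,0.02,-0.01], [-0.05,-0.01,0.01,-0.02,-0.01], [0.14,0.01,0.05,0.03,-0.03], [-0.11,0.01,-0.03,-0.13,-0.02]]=b@[[0.21, 0.04, 0.08, -0.12, -0.10],[-0.1, -0.04, 0.04, 0.07, 0.01],[0.15, -0.02, 0.04, 0.26, 0.06]]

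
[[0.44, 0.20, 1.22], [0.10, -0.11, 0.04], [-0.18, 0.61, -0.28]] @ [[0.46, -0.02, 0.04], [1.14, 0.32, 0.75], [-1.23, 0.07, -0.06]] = [[-1.07, 0.14, 0.09], [-0.13, -0.03, -0.08], [0.96, 0.18, 0.47]]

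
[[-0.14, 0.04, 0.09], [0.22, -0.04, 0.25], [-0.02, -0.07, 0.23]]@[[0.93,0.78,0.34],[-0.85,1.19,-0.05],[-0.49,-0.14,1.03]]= [[-0.21, -0.07, 0.04], [0.12, 0.09, 0.33], [-0.07, -0.13, 0.23]]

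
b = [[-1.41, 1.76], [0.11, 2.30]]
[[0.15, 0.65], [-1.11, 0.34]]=b @ [[-0.67, -0.26], [-0.45, 0.16]]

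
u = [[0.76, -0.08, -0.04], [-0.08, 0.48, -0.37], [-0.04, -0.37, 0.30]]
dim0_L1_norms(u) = [0.88, 0.93, 0.71]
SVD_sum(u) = [[0.39, -0.34, 0.22], [-0.34, 0.30, -0.19], [0.22, -0.19, 0.12]] + [[0.37, 0.26, -0.26], [0.26, 0.18, -0.18], [-0.26, -0.18, 0.18]] + [[0.00,0.00,0.00], [0.0,0.00,0.0], [0.0,0.0,0.00]]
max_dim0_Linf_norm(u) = 0.76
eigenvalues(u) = [0.0, 0.73, 0.81]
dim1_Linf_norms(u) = [0.76, 0.48, 0.37]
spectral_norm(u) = 0.81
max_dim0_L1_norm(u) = 0.93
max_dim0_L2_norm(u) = 0.77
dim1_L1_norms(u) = [0.88, 0.93, 0.71]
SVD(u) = [[-0.69,-0.71,0.11], [0.61,-0.5,0.62], [-0.39,0.49,0.78]] @ diag([0.8076954999597534, 0.7317292179455975, 0.000575282094649184]) @ [[-0.69,0.61,-0.39], [-0.71,-0.5,0.49], [0.11,0.62,0.78]]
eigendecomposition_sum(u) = [[0.00,0.00,0.0], [0.00,0.00,0.00], [0.00,0.00,0.00]] + [[0.37, 0.26, -0.26], [0.26, 0.18, -0.18], [-0.26, -0.18, 0.18]] + [[0.39, -0.34, 0.22], [-0.34, 0.3, -0.19], [0.22, -0.19, 0.12]]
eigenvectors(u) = [[0.11, 0.71, 0.69], [0.62, 0.5, -0.61], [0.78, -0.49, 0.39]]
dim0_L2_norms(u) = [0.77, 0.61, 0.48]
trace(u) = 1.54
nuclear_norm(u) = 1.54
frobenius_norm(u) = 1.09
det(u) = 0.00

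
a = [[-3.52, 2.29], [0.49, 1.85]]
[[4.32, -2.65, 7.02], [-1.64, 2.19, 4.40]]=a@[[-1.54, 1.3, -0.38], [-0.48, 0.84, 2.48]]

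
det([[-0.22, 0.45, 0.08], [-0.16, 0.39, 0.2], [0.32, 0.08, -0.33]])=0.026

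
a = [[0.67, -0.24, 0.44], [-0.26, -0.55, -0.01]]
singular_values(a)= [0.84, 0.6]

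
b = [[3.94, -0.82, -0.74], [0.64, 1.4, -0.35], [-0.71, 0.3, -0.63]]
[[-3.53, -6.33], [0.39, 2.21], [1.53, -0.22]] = b@[[-1.00, -0.67], [0.47, 2.45], [-1.07, 2.27]]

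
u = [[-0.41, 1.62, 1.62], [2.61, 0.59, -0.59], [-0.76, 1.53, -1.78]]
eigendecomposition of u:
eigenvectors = [[-0.58+0.00j, (-0.04-0.53j), -0.04+0.53j], [(-0.79+0j), (-0.11+0.48j), -0.11-0.48j], [-0.19+0.00j, (0.69+0j), (0.69-0j)]]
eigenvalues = [(2.35+0j), (-1.97+1.65j), (-1.97-1.65j)]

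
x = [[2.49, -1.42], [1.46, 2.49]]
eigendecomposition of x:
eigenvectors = [[0.00+0.70j, 0.00-0.70j], [0.71+0.00j, 0.71-0.00j]]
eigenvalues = [(2.49+1.44j), (2.49-1.44j)]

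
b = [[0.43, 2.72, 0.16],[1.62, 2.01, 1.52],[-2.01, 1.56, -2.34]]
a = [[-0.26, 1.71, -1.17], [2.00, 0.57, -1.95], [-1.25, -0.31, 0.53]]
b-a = [[0.69, 1.01, 1.33], [-0.38, 1.44, 3.47], [-0.76, 1.87, -2.87]]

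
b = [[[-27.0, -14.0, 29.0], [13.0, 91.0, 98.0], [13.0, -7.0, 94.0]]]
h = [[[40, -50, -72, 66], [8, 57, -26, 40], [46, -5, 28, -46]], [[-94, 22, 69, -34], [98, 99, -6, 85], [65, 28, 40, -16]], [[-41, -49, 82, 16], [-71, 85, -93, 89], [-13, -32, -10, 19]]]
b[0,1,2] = 98.0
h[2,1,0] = -71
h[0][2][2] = 28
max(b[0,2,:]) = 94.0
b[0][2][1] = -7.0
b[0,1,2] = 98.0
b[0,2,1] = -7.0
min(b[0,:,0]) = -27.0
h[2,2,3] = 19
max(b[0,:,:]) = 98.0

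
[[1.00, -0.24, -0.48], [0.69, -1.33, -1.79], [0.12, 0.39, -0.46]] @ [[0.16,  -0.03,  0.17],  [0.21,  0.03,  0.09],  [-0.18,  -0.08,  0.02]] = [[0.20,  0.0,  0.14], [0.15,  0.08,  -0.04], [0.18,  0.04,  0.05]]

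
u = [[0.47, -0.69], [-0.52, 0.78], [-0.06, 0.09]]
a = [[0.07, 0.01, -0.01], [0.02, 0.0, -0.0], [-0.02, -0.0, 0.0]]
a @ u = [[0.03, -0.04], [0.01, -0.01], [-0.01, 0.01]]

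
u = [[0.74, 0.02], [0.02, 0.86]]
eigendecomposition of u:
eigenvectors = [[-0.99, -0.16],[0.16, -0.99]]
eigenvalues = [0.74, 0.86]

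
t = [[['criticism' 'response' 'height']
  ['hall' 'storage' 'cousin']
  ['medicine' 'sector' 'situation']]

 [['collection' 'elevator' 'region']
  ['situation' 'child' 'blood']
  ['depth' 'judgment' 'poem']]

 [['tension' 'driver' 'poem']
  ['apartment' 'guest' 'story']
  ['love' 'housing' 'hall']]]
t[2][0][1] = 'driver'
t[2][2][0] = 'love'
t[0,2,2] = 'situation'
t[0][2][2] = 'situation'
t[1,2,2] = 'poem'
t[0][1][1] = 'storage'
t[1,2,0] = 'depth'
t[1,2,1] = 'judgment'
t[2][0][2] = 'poem'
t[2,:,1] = ['driver', 'guest', 'housing']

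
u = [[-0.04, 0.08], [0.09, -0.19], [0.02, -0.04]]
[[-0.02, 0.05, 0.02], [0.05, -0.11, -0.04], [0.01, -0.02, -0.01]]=u @ [[0.53, -1.09, -0.45], [-0.03, 0.06, 0.02]]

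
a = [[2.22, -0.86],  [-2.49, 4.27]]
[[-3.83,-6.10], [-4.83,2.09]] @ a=[[6.69,-22.75], [-15.93,13.08]]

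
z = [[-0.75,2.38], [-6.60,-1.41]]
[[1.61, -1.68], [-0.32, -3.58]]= z @ [[-0.09, 0.65],[0.65, -0.5]]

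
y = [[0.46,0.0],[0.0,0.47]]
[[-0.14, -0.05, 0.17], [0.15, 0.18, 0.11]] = y @ [[-0.30, -0.11, 0.37], [0.31, 0.39, 0.24]]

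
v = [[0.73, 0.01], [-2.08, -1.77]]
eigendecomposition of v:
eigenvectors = [[0.77, -0.0], [-0.64, 1.0]]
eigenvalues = [0.72, -1.76]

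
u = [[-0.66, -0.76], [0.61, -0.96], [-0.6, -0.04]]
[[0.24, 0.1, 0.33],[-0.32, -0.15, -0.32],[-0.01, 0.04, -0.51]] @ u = [[-0.3, -0.29], [0.31, 0.40], [0.34, -0.01]]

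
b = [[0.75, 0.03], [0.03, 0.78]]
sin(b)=[[0.68,0.02], [0.02,0.7]]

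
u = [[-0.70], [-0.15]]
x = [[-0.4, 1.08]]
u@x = [[0.28, -0.76], [0.06, -0.16]]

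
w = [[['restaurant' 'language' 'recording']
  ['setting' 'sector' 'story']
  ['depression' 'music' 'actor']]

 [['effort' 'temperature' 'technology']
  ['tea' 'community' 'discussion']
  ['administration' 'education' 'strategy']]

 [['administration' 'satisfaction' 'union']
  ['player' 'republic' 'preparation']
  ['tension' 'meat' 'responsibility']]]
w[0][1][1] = 'sector'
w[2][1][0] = 'player'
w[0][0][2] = 'recording'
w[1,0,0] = 'effort'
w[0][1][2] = 'story'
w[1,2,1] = 'education'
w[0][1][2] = 'story'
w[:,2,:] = [['depression', 'music', 'actor'], ['administration', 'education', 'strategy'], ['tension', 'meat', 'responsibility']]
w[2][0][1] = 'satisfaction'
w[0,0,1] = 'language'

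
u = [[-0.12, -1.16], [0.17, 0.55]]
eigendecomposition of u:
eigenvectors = [[0.93+0.00j, 0.93-0.00j], [(-0.27-0.23j), (-0.27+0.23j)]]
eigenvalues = [(0.22+0.29j), (0.22-0.29j)]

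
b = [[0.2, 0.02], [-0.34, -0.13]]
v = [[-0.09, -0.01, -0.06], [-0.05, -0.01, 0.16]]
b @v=[[-0.02, -0.00, -0.01], [0.04, 0.0, -0.00]]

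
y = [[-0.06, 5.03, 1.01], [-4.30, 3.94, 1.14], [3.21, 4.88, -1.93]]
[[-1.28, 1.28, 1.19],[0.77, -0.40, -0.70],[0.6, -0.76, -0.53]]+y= [[-1.34, 6.31, 2.2],  [-3.53, 3.54, 0.44],  [3.81, 4.12, -2.46]]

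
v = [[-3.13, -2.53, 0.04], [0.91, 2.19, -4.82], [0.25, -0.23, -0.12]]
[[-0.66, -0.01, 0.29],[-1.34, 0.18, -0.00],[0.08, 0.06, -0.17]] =v@ [[0.32,0.09,-0.35], [-0.13,-0.11,0.32], [0.28,-0.07,0.08]]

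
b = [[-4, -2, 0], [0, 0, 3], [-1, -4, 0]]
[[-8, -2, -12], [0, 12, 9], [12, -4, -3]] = b@[[4, 0, 3], [-4, 1, 0], [0, 4, 3]]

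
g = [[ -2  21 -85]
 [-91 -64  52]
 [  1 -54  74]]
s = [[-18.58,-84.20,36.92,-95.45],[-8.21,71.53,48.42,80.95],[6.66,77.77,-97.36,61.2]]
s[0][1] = -84.2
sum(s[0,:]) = -161.31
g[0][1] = 21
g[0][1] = 21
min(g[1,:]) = -91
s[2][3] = 61.2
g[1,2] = 52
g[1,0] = -91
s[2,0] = 6.66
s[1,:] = [-8.21, 71.53, 48.42, 80.95]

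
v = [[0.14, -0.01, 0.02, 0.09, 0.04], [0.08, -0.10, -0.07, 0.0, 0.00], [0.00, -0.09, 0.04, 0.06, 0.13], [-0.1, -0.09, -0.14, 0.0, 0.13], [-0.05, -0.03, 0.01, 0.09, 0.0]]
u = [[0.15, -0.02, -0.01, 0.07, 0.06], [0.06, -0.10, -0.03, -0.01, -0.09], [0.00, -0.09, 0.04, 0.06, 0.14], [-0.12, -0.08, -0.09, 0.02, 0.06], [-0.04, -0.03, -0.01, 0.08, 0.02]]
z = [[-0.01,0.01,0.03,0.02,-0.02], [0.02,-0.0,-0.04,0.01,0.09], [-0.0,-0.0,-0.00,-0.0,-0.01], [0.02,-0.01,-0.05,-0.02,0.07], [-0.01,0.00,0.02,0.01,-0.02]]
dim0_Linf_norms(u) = [0.15, 0.1, 0.09, 0.08, 0.14]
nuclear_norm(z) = 0.19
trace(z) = -0.05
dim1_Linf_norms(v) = [0.14, 0.1, 0.13, 0.14, 0.09]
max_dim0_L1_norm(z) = 0.21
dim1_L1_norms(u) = [0.31, 0.29, 0.33, 0.37, 0.18]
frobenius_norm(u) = 0.36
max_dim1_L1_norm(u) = 0.37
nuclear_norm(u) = 0.73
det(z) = -0.00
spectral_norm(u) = 0.23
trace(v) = 0.08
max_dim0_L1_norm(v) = 0.37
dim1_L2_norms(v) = [0.17, 0.15, 0.17, 0.23, 0.11]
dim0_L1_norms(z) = [0.06, 0.02, 0.14, 0.06, 0.21]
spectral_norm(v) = 0.26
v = z + u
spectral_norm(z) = 0.14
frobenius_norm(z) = 0.15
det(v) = 0.00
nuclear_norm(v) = 0.77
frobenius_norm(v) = 0.38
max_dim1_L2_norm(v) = 0.23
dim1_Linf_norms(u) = [0.15, 0.1, 0.14, 0.12, 0.08]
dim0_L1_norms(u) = [0.37, 0.32, 0.18, 0.24, 0.37]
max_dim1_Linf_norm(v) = 0.14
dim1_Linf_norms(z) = [0.03, 0.09, 0.01, 0.07, 0.02]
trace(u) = 0.13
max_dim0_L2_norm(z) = 0.12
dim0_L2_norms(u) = [0.21, 0.16, 0.1, 0.12, 0.19]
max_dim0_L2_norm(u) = 0.21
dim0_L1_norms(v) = [0.37, 0.32, 0.28, 0.24, 0.3]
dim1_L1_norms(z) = [0.09, 0.16, 0.01, 0.17, 0.06]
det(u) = 0.00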